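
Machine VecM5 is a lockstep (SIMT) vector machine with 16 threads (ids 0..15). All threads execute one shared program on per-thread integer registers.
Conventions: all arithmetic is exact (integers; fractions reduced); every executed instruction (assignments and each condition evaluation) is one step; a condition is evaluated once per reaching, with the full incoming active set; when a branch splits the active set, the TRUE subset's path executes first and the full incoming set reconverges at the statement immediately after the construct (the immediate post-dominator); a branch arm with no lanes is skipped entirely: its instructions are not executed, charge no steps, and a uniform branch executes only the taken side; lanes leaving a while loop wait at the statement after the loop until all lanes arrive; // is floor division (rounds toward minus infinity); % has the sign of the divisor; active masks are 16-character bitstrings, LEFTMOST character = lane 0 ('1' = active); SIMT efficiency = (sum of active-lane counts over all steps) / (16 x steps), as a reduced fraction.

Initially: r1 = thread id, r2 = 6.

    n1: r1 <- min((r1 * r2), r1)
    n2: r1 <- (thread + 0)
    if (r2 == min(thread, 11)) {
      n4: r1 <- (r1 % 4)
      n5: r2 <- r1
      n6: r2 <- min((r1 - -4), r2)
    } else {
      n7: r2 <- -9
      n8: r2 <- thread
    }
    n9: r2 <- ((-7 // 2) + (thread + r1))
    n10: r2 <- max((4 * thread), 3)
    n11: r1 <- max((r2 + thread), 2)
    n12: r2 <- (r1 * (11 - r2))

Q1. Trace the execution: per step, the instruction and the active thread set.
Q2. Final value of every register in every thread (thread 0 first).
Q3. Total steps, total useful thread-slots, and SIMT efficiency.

step 0: r1 <- min((r1 * r2), r1)     1111111111111111
step 1: r1 <- (thread + 0)           1111111111111111
step 2: eval (r2 == min(thread, 11)) 1111111111111111
step 3: r1 <- (r1 % 4)               0000001000000000
step 4: r2 <- r1                     0000001000000000
step 5: r2 <- min((r1 - -4), r2)     0000001000000000
step 6: r2 <- -9                     1111110111111111
step 7: r2 <- thread                 1111110111111111
step 8: r2 <- ((-7 // 2) + (thread + r1)) 1111111111111111
step 9: r2 <- max((4 * thread), 3)   1111111111111111
step 10: r1 <- max((r2 + thread), 2)  1111111111111111
step 11: r2 <- (r1 * (11 - r2))       1111111111111111

Answer: 12 steps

r1: 3,5,10,15,20,25,30,35,40,45,50,55,60,65,70,75
r2: 24,35,30,-15,-100,-225,-390,-595,-840,-1125,-1450,-1815,-2220,-2665,-3150,-3675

steps = 12; useful = 145; efficiency = 145/192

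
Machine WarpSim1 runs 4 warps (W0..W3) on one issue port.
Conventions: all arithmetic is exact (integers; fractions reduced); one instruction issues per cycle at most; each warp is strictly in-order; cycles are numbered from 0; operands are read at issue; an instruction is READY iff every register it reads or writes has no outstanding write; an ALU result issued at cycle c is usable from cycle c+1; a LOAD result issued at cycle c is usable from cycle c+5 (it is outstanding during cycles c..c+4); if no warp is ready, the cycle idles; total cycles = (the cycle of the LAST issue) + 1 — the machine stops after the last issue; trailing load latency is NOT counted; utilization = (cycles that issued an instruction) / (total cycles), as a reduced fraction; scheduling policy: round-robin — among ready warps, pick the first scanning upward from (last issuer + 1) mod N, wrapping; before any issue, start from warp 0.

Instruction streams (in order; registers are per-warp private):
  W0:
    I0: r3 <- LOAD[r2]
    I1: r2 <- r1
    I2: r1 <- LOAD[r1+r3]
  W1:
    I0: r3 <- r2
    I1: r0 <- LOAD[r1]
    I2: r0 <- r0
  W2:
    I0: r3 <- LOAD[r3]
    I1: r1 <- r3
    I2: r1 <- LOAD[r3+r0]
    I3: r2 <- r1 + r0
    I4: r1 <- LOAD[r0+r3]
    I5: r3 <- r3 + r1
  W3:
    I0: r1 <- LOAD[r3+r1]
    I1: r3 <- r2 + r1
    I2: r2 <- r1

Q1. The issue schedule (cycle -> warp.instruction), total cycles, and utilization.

cycle 0: W0.I0
cycle 1: W1.I0
cycle 2: W2.I0
cycle 3: W3.I0
cycle 4: W0.I1
cycle 5: W1.I1
cycle 6: W0.I2
cycle 7: W2.I1
cycle 8: W3.I1
cycle 9: W2.I2
cycle 10: W3.I2
cycle 11: W1.I2
cycle 12: idle
cycle 13: idle
cycle 14: W2.I3
cycle 15: W2.I4
cycle 16: idle
cycle 17: idle
cycle 18: idle
cycle 19: idle
cycle 20: W2.I5

Answer: 21 cycles, utilization 5/7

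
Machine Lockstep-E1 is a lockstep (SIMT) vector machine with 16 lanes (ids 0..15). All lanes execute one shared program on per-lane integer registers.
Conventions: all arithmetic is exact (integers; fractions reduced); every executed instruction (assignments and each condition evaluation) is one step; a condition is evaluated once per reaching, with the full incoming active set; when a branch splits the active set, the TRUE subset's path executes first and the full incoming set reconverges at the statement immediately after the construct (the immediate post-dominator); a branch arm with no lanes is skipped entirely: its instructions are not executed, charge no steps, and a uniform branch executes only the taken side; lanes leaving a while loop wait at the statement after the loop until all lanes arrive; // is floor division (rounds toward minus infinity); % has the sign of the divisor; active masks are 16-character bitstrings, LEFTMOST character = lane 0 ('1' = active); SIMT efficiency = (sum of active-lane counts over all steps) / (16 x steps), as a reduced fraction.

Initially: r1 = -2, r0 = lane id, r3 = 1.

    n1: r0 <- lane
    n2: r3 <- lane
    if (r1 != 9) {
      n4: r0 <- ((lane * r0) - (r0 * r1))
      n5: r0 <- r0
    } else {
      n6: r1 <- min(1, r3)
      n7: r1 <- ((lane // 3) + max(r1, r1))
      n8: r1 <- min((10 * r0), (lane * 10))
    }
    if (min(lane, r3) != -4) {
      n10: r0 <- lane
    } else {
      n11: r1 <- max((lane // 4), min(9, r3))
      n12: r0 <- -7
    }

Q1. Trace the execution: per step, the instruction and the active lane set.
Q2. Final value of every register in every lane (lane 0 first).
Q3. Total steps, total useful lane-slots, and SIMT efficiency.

step 0: r0 <- lane                   1111111111111111
step 1: r3 <- lane                   1111111111111111
step 2: eval (r1 != 9)               1111111111111111
step 3: r0 <- ((lane * r0) - (r0 * r1)) 1111111111111111
step 4: r0 <- r0                     1111111111111111
step 5: eval (min(lane, r3) != -4)   1111111111111111
step 6: r0 <- lane                   1111111111111111

Answer: 7 steps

r1: -2,-2,-2,-2,-2,-2,-2,-2,-2,-2,-2,-2,-2,-2,-2,-2
r0: 0,1,2,3,4,5,6,7,8,9,10,11,12,13,14,15
r3: 0,1,2,3,4,5,6,7,8,9,10,11,12,13,14,15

steps = 7; useful = 112; efficiency = 112/112 = 1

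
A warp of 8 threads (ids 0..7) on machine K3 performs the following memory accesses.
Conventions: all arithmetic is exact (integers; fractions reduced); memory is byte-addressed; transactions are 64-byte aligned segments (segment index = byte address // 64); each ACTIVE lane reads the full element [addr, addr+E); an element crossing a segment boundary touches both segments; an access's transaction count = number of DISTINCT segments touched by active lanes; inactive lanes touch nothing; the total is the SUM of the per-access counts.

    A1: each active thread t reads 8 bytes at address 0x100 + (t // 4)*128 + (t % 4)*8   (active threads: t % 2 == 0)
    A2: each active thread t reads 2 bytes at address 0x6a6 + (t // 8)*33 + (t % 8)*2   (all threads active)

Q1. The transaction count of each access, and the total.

A1: 2 transactions
A2: 1 transaction

Answer: 2,1; total 3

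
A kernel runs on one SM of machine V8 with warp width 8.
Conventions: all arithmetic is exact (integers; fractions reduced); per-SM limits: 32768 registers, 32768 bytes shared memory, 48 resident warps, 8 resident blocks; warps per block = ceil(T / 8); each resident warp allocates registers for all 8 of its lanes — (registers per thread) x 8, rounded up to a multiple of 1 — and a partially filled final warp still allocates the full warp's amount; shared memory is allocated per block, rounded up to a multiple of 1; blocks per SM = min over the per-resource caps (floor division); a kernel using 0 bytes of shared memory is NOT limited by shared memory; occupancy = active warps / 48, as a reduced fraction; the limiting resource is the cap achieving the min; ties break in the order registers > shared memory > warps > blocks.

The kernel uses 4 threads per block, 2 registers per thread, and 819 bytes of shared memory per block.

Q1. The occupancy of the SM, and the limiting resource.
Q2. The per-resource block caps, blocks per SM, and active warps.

Answer: occupancy 1/6, limited by blocks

registers: 2048 blocks
shared memory: 40 blocks
warps: 48 blocks
blocks: 8 blocks

Answer: 8 blocks, 8 active warps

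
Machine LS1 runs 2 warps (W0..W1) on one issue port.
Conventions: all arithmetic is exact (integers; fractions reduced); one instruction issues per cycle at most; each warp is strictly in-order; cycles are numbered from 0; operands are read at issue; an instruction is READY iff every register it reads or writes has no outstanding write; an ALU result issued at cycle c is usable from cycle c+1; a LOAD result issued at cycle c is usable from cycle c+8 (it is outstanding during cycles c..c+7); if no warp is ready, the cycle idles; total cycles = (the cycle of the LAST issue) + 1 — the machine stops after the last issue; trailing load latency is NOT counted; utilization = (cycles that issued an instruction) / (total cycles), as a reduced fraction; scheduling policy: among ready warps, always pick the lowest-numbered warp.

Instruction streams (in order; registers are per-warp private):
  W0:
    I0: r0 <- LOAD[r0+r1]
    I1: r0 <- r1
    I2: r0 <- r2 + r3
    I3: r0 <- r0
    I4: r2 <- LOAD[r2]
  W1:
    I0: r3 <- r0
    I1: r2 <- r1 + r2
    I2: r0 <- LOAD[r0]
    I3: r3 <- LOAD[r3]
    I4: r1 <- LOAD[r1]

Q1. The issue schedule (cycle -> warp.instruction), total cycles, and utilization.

cycle 0: W0.I0
cycle 1: W1.I0
cycle 2: W1.I1
cycle 3: W1.I2
cycle 4: W1.I3
cycle 5: W1.I4
cycle 6: idle
cycle 7: idle
cycle 8: W0.I1
cycle 9: W0.I2
cycle 10: W0.I3
cycle 11: W0.I4

Answer: 12 cycles, utilization 5/6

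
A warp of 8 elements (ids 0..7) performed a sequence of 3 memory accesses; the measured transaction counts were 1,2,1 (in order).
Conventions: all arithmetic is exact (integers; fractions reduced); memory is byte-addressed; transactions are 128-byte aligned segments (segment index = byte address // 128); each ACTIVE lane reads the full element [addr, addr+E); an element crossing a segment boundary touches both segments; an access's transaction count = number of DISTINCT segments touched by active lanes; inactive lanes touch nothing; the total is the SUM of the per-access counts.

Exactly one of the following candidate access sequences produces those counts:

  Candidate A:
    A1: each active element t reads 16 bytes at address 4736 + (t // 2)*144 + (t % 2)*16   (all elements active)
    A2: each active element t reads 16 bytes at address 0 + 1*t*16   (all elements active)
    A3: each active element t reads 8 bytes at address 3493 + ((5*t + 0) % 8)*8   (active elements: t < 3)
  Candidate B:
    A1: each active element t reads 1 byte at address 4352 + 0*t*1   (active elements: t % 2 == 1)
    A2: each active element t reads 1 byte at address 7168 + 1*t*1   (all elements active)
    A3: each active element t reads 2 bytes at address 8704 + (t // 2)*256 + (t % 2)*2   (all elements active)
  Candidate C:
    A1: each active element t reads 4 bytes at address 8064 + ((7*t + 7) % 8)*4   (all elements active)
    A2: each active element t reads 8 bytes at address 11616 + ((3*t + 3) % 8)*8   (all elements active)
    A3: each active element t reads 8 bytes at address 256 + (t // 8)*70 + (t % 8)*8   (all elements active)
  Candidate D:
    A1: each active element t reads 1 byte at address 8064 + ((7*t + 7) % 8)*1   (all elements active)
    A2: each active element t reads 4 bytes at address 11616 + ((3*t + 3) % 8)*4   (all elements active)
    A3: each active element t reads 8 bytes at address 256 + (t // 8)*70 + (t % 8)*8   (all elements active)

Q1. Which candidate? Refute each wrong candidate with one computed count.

A: A1 gives 4 transactions, not 1
B: A2 gives 1 transaction, not 2
D: A2 gives 1 transaction, not 2
C: all counts match (1,2,1)

Answer: C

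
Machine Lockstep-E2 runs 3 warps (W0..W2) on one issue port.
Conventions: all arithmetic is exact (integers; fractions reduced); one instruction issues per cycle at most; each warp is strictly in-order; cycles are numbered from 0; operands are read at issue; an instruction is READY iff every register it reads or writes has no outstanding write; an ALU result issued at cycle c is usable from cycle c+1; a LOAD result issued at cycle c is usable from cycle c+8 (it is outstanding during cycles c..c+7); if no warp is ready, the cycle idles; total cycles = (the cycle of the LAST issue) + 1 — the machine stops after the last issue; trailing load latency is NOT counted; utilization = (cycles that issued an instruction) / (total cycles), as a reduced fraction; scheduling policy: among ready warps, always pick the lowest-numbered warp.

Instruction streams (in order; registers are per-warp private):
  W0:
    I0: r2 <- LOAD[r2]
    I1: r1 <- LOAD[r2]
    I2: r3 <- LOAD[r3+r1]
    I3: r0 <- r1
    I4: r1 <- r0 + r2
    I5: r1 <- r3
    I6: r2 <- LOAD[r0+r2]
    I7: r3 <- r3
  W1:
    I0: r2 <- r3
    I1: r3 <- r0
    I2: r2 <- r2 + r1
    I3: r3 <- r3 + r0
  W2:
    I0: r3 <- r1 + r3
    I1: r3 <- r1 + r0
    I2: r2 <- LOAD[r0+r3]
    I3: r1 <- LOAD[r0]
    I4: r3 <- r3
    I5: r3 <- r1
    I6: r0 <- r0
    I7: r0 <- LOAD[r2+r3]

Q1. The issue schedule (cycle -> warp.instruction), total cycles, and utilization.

cycle 0: W0.I0
cycle 1: W1.I0
cycle 2: W1.I1
cycle 3: W1.I2
cycle 4: W1.I3
cycle 5: W2.I0
cycle 6: W2.I1
cycle 7: W2.I2
cycle 8: W0.I1
cycle 9: W2.I3
cycle 10: W2.I4
cycle 11: idle
cycle 12: idle
cycle 13: idle
cycle 14: idle
cycle 15: idle
cycle 16: W0.I2
cycle 17: W0.I3
cycle 18: W0.I4
cycle 19: W2.I5
cycle 20: W2.I6
cycle 21: W2.I7
cycle 22: idle
cycle 23: idle
cycle 24: W0.I5
cycle 25: W0.I6
cycle 26: W0.I7

Answer: 27 cycles, utilization 20/27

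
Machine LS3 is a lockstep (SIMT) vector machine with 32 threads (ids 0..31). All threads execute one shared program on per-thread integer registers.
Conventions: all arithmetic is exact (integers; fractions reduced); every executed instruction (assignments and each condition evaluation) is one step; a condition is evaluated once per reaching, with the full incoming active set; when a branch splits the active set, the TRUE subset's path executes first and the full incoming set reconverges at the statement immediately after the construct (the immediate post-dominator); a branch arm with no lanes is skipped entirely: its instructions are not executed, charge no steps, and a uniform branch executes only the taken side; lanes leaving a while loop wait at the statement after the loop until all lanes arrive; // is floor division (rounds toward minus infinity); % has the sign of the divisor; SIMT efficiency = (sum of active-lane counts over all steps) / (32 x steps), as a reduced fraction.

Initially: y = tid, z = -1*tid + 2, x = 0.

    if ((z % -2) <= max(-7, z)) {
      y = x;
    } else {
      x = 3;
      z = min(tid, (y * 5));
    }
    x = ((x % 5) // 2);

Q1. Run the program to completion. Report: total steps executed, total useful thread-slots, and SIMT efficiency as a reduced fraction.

Answer: 5 steps, 124 useful, 31/40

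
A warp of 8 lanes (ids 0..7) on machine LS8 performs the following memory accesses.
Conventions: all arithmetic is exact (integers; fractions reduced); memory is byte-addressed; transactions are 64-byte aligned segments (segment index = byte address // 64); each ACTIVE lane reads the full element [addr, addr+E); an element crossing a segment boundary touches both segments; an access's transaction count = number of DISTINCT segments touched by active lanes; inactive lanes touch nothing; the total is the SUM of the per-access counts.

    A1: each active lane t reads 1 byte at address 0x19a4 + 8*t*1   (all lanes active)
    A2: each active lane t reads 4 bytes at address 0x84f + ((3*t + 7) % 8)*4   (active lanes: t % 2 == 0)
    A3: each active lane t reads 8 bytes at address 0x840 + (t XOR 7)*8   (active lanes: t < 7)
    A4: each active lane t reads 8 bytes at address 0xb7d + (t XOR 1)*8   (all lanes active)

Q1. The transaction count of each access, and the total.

A1: 2 transactions
A2: 1 transaction
A3: 1 transaction
A4: 2 transactions

Answer: 2,1,1,2; total 6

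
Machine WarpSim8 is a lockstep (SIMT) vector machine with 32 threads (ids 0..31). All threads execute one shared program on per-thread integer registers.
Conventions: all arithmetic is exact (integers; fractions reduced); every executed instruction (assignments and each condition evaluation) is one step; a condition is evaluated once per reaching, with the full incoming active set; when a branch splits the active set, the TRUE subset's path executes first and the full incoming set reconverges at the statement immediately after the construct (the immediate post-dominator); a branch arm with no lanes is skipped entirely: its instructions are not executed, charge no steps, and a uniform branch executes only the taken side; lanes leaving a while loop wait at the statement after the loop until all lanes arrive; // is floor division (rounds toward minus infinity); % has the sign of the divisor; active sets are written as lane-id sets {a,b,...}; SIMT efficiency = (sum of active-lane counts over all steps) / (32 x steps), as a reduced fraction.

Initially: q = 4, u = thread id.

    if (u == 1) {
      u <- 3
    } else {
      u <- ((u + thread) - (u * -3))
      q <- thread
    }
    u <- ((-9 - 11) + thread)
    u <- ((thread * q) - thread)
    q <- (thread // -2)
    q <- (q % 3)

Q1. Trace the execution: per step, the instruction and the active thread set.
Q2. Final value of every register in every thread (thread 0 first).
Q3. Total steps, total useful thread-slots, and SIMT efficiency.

step 0: eval (u == 1)                {0,1,2,3,4,5,6,7,8,9,10,11,12,13,14,15,16,17,18,19,20,21,22,23,24,25,26,27,28,29,30,31}
step 1: u <- 3                       {1}
step 2: u <- ((u + thread) - (u * -3)) {0,2,3,4,5,6,7,8,9,10,11,12,13,14,15,16,17,18,19,20,21,22,23,24,25,26,27,28,29,30,31}
step 3: q <- thread                  {0,2,3,4,5,6,7,8,9,10,11,12,13,14,15,16,17,18,19,20,21,22,23,24,25,26,27,28,29,30,31}
step 4: u <- ((-9 - 11) + thread)    {0,1,2,3,4,5,6,7,8,9,10,11,12,13,14,15,16,17,18,19,20,21,22,23,24,25,26,27,28,29,30,31}
step 5: u <- ((thread * q) - thread) {0,1,2,3,4,5,6,7,8,9,10,11,12,13,14,15,16,17,18,19,20,21,22,23,24,25,26,27,28,29,30,31}
step 6: q <- (thread // -2)          {0,1,2,3,4,5,6,7,8,9,10,11,12,13,14,15,16,17,18,19,20,21,22,23,24,25,26,27,28,29,30,31}
step 7: q <- (q % 3)                 {0,1,2,3,4,5,6,7,8,9,10,11,12,13,14,15,16,17,18,19,20,21,22,23,24,25,26,27,28,29,30,31}

Answer: 8 steps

q: 0,2,2,1,1,0,0,2,2,1,1,0,0,2,2,1,1,0,0,2,2,1,1,0,0,2,2,1,1,0,0,2
u: 0,3,2,6,12,20,30,42,56,72,90,110,132,156,182,210,240,272,306,342,380,420,462,506,552,600,650,702,756,812,870,930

steps = 8; useful = 223; efficiency = 223/256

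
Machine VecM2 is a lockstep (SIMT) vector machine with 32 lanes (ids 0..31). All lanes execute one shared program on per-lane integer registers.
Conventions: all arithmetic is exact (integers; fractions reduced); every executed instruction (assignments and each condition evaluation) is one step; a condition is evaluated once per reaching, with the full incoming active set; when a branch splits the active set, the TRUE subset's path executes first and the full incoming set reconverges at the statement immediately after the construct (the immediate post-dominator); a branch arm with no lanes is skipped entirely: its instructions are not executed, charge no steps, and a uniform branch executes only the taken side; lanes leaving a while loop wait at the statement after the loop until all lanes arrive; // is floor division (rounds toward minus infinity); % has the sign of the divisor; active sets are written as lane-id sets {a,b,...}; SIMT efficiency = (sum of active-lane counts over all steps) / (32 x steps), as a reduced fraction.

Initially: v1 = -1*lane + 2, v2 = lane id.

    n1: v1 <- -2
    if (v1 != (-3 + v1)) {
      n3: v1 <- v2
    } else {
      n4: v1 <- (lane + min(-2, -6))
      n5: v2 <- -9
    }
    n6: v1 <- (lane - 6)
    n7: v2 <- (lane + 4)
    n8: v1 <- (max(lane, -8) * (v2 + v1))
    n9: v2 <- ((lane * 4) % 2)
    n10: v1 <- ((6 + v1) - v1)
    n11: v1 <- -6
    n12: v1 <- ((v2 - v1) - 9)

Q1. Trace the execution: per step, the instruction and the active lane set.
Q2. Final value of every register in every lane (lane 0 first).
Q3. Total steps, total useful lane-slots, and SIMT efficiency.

step 0: v1 <- -2                     {0,1,2,3,4,5,6,7,8,9,10,11,12,13,14,15,16,17,18,19,20,21,22,23,24,25,26,27,28,29,30,31}
step 1: eval (v1 != (-3 + v1))       {0,1,2,3,4,5,6,7,8,9,10,11,12,13,14,15,16,17,18,19,20,21,22,23,24,25,26,27,28,29,30,31}
step 2: v1 <- v2                     {0,1,2,3,4,5,6,7,8,9,10,11,12,13,14,15,16,17,18,19,20,21,22,23,24,25,26,27,28,29,30,31}
step 3: v1 <- (lane - 6)             {0,1,2,3,4,5,6,7,8,9,10,11,12,13,14,15,16,17,18,19,20,21,22,23,24,25,26,27,28,29,30,31}
step 4: v2 <- (lane + 4)             {0,1,2,3,4,5,6,7,8,9,10,11,12,13,14,15,16,17,18,19,20,21,22,23,24,25,26,27,28,29,30,31}
step 5: v1 <- (max(lane, -8) * (v2 + v1)) {0,1,2,3,4,5,6,7,8,9,10,11,12,13,14,15,16,17,18,19,20,21,22,23,24,25,26,27,28,29,30,31}
step 6: v2 <- ((lane * 4) % 2)       {0,1,2,3,4,5,6,7,8,9,10,11,12,13,14,15,16,17,18,19,20,21,22,23,24,25,26,27,28,29,30,31}
step 7: v1 <- ((6 + v1) - v1)        {0,1,2,3,4,5,6,7,8,9,10,11,12,13,14,15,16,17,18,19,20,21,22,23,24,25,26,27,28,29,30,31}
step 8: v1 <- -6                     {0,1,2,3,4,5,6,7,8,9,10,11,12,13,14,15,16,17,18,19,20,21,22,23,24,25,26,27,28,29,30,31}
step 9: v1 <- ((v2 - v1) - 9)        {0,1,2,3,4,5,6,7,8,9,10,11,12,13,14,15,16,17,18,19,20,21,22,23,24,25,26,27,28,29,30,31}

Answer: 10 steps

v1: -3,-3,-3,-3,-3,-3,-3,-3,-3,-3,-3,-3,-3,-3,-3,-3,-3,-3,-3,-3,-3,-3,-3,-3,-3,-3,-3,-3,-3,-3,-3,-3
v2: 0,0,0,0,0,0,0,0,0,0,0,0,0,0,0,0,0,0,0,0,0,0,0,0,0,0,0,0,0,0,0,0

steps = 10; useful = 320; efficiency = 320/320 = 1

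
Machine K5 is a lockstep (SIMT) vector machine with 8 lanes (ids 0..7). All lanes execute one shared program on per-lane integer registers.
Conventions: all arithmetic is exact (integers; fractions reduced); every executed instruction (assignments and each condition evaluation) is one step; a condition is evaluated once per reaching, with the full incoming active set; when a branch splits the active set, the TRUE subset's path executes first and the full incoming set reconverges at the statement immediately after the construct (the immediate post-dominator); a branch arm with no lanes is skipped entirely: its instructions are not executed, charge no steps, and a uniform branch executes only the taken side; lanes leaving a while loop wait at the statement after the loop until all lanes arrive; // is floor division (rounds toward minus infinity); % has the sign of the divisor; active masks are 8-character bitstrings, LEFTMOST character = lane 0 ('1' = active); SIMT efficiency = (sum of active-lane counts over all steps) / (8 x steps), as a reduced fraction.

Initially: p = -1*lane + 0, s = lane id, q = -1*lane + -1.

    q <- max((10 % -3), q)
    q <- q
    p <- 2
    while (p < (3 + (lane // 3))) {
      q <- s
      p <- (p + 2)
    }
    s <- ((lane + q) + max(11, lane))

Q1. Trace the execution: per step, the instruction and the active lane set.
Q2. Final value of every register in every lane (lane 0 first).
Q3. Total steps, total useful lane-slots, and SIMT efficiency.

step 0: q <- max((10 % -3), q)       11111111
step 1: q <- q                       11111111
step 2: p <- 2                       11111111
step 3: eval (p < (3 + (lane // 3))) 11111111
step 4: q <- s                       11111111
step 5: p <- (p + 2)                 11111111
step 6: eval (p < (3 + (lane // 3))) 11111111
step 7: q <- s                       00000011
step 8: p <- (p + 2)                 00000011
step 9: eval (p < (3 + (lane // 3))) 00000011
step 10: s <- ((lane + q) + max(11, lane)) 11111111

Answer: 11 steps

p: 4,4,4,4,4,4,6,6
s: 11,13,15,17,19,21,23,25
q: 0,1,2,3,4,5,6,7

steps = 11; useful = 70; efficiency = 70/88 = 35/44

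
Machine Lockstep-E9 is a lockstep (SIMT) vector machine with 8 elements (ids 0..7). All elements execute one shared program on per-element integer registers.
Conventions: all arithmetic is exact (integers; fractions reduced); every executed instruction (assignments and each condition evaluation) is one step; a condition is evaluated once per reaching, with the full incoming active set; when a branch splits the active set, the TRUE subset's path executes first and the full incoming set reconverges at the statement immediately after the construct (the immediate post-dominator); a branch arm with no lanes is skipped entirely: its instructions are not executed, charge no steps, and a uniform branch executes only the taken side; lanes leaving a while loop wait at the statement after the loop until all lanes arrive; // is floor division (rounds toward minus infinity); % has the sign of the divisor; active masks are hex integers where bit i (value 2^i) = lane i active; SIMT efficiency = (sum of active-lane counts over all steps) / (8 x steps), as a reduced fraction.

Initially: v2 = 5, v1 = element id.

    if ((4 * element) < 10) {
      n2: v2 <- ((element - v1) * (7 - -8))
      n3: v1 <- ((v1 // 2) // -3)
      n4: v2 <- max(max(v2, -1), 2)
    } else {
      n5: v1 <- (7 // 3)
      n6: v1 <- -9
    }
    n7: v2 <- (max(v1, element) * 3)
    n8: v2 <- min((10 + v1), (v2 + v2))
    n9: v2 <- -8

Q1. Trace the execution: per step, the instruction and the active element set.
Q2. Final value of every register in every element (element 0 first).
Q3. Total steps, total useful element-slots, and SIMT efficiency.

step 0: eval ((4 * element) < 10)    0xff
step 1: v2 <- ((element - v1) * (7 - -8)) 0x07
step 2: v1 <- ((v1 // 2) // -3)      0x07
step 3: v2 <- max(max(v2, -1), 2)    0x07
step 4: v1 <- (7 // 3)               0xf8
step 5: v1 <- -9                     0xf8
step 6: v2 <- (max(v1, element) * 3) 0xff
step 7: v2 <- min((10 + v1), (v2 + v2)) 0xff
step 8: v2 <- -8                     0xff

Answer: 9 steps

v2: -8,-8,-8,-8,-8,-8,-8,-8
v1: 0,0,-1,-9,-9,-9,-9,-9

steps = 9; useful = 51; efficiency = 51/72 = 17/24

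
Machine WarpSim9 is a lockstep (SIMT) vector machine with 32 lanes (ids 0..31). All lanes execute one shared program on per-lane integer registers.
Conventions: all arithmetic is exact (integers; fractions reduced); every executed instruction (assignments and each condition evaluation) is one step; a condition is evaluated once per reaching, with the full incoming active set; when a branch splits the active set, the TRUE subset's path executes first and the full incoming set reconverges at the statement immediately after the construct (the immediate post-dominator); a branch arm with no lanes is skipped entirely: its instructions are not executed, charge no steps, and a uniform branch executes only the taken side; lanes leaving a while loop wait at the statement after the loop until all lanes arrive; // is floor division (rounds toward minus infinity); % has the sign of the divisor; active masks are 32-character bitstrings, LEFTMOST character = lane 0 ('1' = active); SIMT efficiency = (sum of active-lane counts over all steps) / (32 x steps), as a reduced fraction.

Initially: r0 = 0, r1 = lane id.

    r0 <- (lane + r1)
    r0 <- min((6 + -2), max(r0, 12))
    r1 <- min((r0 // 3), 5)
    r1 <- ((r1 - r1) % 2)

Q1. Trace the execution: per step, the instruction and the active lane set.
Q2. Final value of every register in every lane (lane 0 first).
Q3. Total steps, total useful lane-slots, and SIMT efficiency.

step 0: r0 <- (lane + r1)            11111111111111111111111111111111
step 1: r0 <- min((6 + -2), max(r0, 12)) 11111111111111111111111111111111
step 2: r1 <- min((r0 // 3), 5)      11111111111111111111111111111111
step 3: r1 <- ((r1 - r1) % 2)        11111111111111111111111111111111

Answer: 4 steps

r0: 4,4,4,4,4,4,4,4,4,4,4,4,4,4,4,4,4,4,4,4,4,4,4,4,4,4,4,4,4,4,4,4
r1: 0,0,0,0,0,0,0,0,0,0,0,0,0,0,0,0,0,0,0,0,0,0,0,0,0,0,0,0,0,0,0,0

steps = 4; useful = 128; efficiency = 128/128 = 1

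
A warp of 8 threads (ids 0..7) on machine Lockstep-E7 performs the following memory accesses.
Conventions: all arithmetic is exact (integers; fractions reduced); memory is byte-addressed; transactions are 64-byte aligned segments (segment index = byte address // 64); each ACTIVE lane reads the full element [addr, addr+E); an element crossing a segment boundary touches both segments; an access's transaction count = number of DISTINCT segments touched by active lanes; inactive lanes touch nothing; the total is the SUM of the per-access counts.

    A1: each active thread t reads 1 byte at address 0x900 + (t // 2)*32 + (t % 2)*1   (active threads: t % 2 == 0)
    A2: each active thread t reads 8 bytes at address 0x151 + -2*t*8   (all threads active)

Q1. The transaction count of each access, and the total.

A1: 2 transactions
A2: 3 transactions

Answer: 2,3; total 5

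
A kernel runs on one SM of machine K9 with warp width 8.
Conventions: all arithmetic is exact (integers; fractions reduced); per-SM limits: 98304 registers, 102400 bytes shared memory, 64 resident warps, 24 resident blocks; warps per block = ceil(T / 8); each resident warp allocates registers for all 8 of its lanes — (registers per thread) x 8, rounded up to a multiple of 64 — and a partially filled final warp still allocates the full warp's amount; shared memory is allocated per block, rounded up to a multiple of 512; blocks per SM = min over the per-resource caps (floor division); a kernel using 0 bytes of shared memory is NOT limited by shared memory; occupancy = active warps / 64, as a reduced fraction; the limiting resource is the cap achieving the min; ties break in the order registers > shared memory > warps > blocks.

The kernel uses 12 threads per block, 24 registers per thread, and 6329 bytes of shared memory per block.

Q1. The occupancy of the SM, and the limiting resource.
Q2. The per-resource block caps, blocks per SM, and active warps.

Answer: occupancy 15/32, limited by shared memory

registers: 256 blocks
shared memory: 15 blocks
warps: 32 blocks
blocks: 24 blocks

Answer: 15 blocks, 30 active warps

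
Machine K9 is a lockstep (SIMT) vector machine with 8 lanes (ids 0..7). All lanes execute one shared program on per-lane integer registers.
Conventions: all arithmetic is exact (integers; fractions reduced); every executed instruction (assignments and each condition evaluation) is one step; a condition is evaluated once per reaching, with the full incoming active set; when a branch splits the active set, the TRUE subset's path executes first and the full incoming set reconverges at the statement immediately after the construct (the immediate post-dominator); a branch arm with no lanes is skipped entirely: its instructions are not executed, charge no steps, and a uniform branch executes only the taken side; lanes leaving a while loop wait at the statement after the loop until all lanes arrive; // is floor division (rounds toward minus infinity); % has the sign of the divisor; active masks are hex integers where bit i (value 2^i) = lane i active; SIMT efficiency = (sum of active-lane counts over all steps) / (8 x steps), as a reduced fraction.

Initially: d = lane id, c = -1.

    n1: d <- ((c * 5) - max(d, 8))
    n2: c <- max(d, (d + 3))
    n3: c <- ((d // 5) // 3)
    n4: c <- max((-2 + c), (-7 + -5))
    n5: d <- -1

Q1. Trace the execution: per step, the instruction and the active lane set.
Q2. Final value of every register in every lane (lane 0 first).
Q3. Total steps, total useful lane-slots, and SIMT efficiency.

step 0: d <- ((c * 5) - max(d, 8))   0xff
step 1: c <- max(d, (d + 3))         0xff
step 2: c <- ((d // 5) // 3)         0xff
step 3: c <- max((-2 + c), (-7 + -5)) 0xff
step 4: d <- -1                      0xff

Answer: 5 steps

d: -1,-1,-1,-1,-1,-1,-1,-1
c: -3,-3,-3,-3,-3,-3,-3,-3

steps = 5; useful = 40; efficiency = 40/40 = 1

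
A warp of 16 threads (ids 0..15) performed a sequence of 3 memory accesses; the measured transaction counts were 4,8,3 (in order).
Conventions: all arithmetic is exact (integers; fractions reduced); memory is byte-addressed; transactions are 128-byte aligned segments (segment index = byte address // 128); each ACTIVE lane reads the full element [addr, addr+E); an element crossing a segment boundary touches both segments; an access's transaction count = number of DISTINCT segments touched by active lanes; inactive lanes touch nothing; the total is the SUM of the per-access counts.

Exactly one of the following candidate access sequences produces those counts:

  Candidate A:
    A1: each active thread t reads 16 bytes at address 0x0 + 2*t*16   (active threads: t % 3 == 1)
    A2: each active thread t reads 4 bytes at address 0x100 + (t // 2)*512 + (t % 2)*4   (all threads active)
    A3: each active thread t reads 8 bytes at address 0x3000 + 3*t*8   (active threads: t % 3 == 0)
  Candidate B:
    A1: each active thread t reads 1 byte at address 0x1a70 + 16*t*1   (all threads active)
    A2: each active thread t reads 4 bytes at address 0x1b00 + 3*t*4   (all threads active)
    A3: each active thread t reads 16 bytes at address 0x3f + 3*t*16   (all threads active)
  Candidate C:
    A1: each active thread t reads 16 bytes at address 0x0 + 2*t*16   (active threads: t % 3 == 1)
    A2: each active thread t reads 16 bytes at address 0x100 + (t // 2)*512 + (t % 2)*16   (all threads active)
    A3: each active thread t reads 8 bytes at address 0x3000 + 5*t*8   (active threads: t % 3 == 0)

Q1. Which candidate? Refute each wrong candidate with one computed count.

B: A1 gives 3 transactions, not 4
C: A3 gives 5 transactions, not 3
A: all counts match (4,8,3)

Answer: A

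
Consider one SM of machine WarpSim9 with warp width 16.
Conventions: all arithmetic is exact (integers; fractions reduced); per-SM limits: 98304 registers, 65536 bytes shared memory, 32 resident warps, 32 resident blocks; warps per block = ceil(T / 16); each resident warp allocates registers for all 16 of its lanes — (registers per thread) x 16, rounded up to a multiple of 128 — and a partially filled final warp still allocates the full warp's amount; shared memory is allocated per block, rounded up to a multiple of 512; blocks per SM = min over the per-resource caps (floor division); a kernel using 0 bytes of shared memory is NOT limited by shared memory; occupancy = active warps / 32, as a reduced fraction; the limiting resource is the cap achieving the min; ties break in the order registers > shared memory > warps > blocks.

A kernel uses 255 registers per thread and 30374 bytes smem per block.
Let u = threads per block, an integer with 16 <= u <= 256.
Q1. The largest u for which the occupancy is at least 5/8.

Answer: u = 192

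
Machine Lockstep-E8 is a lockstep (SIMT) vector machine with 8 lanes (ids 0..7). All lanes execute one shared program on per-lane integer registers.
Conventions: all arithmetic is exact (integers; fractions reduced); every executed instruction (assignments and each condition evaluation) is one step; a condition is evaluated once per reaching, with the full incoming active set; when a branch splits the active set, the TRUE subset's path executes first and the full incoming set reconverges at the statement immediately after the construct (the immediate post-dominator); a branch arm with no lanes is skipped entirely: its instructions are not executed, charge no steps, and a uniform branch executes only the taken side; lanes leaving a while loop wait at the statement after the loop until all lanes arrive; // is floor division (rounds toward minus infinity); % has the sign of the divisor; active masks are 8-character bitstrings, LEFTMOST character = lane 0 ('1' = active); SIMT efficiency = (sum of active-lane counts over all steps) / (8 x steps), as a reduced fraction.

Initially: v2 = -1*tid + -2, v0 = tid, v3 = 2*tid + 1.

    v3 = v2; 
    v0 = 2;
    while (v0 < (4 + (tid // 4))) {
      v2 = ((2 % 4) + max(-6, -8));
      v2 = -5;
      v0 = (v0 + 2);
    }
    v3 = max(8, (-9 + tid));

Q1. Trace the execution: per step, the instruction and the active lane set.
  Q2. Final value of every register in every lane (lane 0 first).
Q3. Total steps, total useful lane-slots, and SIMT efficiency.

step 0: v3 <- v2                     11111111
step 1: v0 <- 2                      11111111
step 2: eval (v0 < (4 + (tid // 4))) 11111111
step 3: v2 <- ((2 % 4) + max(-6, -8)) 11111111
step 4: v2 <- -5                     11111111
step 5: v0 <- (v0 + 2)               11111111
step 6: eval (v0 < (4 + (tid // 4))) 11111111
step 7: v2 <- ((2 % 4) + max(-6, -8)) 00001111
step 8: v2 <- -5                     00001111
step 9: v0 <- (v0 + 2)               00001111
step 10: eval (v0 < (4 + (tid // 4))) 00001111
step 11: v3 <- max(8, (-9 + tid))     11111111

Answer: 12 steps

v2: -5,-5,-5,-5,-5,-5,-5,-5
v0: 4,4,4,4,6,6,6,6
v3: 8,8,8,8,8,8,8,8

steps = 12; useful = 80; efficiency = 80/96 = 5/6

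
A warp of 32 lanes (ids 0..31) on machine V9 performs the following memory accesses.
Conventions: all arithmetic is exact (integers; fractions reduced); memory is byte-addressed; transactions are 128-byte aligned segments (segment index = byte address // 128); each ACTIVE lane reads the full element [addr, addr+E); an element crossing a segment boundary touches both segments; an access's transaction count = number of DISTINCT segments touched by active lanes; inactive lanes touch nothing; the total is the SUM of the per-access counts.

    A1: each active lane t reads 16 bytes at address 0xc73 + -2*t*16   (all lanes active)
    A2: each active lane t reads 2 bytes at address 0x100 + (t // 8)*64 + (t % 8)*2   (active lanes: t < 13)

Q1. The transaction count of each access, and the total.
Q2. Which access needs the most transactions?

A1: 9 transactions
A2: 1 transaction

Answer: 9,1; total 10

Answer: A1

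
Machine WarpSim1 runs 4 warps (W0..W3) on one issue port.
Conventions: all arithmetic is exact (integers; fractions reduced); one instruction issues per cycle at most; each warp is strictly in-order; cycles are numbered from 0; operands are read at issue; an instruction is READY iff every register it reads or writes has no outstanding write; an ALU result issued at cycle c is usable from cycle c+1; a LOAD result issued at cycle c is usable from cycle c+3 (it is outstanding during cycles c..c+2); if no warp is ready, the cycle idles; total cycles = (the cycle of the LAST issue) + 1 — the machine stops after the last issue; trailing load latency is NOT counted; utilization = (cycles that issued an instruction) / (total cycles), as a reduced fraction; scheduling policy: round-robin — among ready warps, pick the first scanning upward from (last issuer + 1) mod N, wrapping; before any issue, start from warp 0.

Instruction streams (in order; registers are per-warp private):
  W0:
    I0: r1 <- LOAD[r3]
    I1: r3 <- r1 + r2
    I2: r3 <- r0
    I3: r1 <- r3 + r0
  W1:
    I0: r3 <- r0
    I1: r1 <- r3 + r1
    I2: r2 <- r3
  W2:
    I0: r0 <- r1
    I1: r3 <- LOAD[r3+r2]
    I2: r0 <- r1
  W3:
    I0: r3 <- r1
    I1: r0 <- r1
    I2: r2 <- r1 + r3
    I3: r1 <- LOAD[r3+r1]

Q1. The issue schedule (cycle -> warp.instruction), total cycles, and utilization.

cycle 0: W0.I0
cycle 1: W1.I0
cycle 2: W2.I0
cycle 3: W3.I0
cycle 4: W0.I1
cycle 5: W1.I1
cycle 6: W2.I1
cycle 7: W3.I1
cycle 8: W0.I2
cycle 9: W1.I2
cycle 10: W2.I2
cycle 11: W3.I2
cycle 12: W0.I3
cycle 13: W3.I3

Answer: 14 cycles, utilization 1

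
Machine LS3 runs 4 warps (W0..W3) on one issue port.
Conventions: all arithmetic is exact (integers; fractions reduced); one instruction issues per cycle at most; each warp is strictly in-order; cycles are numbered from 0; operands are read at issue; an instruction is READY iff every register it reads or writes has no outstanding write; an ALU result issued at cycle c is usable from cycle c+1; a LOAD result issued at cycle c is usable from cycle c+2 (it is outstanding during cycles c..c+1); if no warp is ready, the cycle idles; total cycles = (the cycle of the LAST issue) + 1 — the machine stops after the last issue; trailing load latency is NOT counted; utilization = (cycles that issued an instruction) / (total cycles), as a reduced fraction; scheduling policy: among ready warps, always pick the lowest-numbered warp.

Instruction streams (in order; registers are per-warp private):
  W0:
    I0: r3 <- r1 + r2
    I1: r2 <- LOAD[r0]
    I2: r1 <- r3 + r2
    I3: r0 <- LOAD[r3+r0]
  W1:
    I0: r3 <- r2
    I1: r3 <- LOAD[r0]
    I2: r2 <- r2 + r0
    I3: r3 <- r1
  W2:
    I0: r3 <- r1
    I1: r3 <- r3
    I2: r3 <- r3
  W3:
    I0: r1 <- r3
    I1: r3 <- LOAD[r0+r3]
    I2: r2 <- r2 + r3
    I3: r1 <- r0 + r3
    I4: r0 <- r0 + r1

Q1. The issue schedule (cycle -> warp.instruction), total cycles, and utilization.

cycle 0: W0.I0
cycle 1: W0.I1
cycle 2: W1.I0
cycle 3: W0.I2
cycle 4: W0.I3
cycle 5: W1.I1
cycle 6: W1.I2
cycle 7: W1.I3
cycle 8: W2.I0
cycle 9: W2.I1
cycle 10: W2.I2
cycle 11: W3.I0
cycle 12: W3.I1
cycle 13: idle
cycle 14: W3.I2
cycle 15: W3.I3
cycle 16: W3.I4

Answer: 17 cycles, utilization 16/17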